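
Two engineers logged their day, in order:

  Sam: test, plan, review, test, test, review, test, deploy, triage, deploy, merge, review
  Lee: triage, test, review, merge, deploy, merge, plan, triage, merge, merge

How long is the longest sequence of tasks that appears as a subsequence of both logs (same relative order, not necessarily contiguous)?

5

Match test (Sam #1, Lee #2); then review (Sam #3, Lee #3); then deploy (Sam #8, Lee #5); then triage (Sam #9, Lee #8); then merge (Sam #11, Lee #10) — 5 tasks in the same relative order in both, and the DP table's final entry dp[12][10] is also 5, so no common subsequence is longer.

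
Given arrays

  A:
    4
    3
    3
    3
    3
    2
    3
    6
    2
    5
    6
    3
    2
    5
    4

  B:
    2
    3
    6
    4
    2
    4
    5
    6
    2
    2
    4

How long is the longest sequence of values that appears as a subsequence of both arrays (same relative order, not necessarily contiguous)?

8

Taking 2 (A #6, B #1); then 3 (A #7, B #2); then 6 (A #8, B #3); then 2 (A #9, B #5); then 5 (A #10, B #7); then 6 (A #11, B #8); then 2 (A #13, B #10); then 4 (A #15, B #11) gives a common subsequence of length 8. Since dp[15][11] = 8, nothing longer is possible.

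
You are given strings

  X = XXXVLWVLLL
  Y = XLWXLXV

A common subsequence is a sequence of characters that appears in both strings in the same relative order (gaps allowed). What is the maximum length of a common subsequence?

Pick X at X[1]=Y[1] → X at X[2]=Y[4] → X at X[3]=Y[6] → V at X[7]=Y[7]; all 4 characters appear in both, in order. Since dp[10][7] = 4, nothing longer is possible.

4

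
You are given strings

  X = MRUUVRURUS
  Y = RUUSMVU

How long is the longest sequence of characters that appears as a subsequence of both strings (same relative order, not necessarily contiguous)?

5

Let dp[i][j] be the LCS length of the first i characters of X and the first j characters of Y. dp[i][j] = dp[i-1][j-1]+1 when the i-th and j-th characters match, else max(dp[i-1][j], dp[i][j-1]).
    ·  R  U  U  S  M  V  U
 ·  0  0  0  0  0  0  0  0
 M  0  0  0  0  0  1  1  1
 R  0  1  1  1  1  1  1  1
 U  0  1  2  2  2  2  2  2
 U  0  1  2  3  3  3  3  3
 V  0  1  2  3  3  3  4  4
 R  0  1  2  3  3  3  4  4
 U  0  1  2  3  3  3  4  5
 R  0  1  2  3  3  3  4  5
 U  0  1  2  3  3  3  4  5
 S  0  1  2  3  4  4  4  5
dp[10][7] = 5. One LCS (by backtracking along matches): RUUVU.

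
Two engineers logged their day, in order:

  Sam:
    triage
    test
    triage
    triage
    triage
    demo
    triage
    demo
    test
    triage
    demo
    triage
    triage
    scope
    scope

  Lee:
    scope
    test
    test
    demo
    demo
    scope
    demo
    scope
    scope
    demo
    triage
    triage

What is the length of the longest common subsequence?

Taking test [2,3]; then demo [6,5]; then demo [8,7]; then demo [11,10]; then triage [12,11]; then triage [13,12] gives a common subsequence of length 6. dp[15][12] = 6 confirms this is the maximum.

6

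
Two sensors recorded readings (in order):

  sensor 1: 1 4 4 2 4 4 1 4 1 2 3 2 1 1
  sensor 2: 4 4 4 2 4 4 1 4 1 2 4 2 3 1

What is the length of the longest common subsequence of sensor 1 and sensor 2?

Match 4 (sensor 1 #2, sensor 2 #2), then 4 (sensor 1 #3, sensor 2 #3), then 2 (sensor 1 #4, sensor 2 #4), then 4 (sensor 1 #5, sensor 2 #5), then 4 (sensor 1 #6, sensor 2 #6), then 1 (sensor 1 #7, sensor 2 #7), then 4 (sensor 1 #8, sensor 2 #8), then 1 (sensor 1 #9, sensor 2 #9), then 2 (sensor 1 #10, sensor 2 #12), then 3 (sensor 1 #11, sensor 2 #13), then 1 (sensor 1 #14, sensor 2 #14) — 11 values in the same relative order in both. The LCS DP gives dp[14][14] = 11, so this is optimal.

11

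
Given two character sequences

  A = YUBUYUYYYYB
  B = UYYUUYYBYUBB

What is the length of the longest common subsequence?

One common subsequence of length 7: Y at A[1]=B[3], then U at A[2]=B[4], then U at A[4]=B[5], then Y at A[5]=B[6], then Y at A[7]=B[7], then Y at A[8]=B[9], then B at A[11]=B[12], and the DP table's final entry dp[11][12] is also 7, so no common subsequence is longer.

7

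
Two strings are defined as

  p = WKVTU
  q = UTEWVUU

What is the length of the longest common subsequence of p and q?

Let dp[i][j] be the LCS length of the first i characters of p and the first j characters of q. dp[i][j] = dp[i-1][j-1]+1 when the i-th and j-th characters match, else max(dp[i-1][j], dp[i][j-1]).
    ·  U  T  E  W  V  U  U
 ·  0  0  0  0  0  0  0  0
 W  0  0  0  0  1  1  1  1
 K  0  0  0  0  1  1  1  1
 V  0  0  0  0  1  2  2  2
 T  0  0  1  1  1  2  2  2
 U  0  1  1  1  1  2  3  3
dp[5][7] = 3. One LCS (by backtracking along matches): WVU.

3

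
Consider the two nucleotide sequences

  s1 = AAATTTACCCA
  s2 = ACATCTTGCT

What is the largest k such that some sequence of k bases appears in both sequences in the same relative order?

6

Match A (s1 #1, s2 #1) → A (s1 #3, s2 #3) → T (s1 #4, s2 #4) → T (s1 #5, s2 #6) → T (s1 #6, s2 #7) → C (s1 #8, s2 #9) — 6 bases in the same relative order in both. dp[11][10] = 6 confirms this is the maximum.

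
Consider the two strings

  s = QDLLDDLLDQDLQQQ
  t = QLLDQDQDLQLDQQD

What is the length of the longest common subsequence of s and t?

One common subsequence of length 11: Q [1,1], then L [3,2], then L [4,3], then D [5,4], then D [9,6], then Q [10,7], then D [11,8], then L [12,9], then Q [13,10], then Q [14,13], then Q [15,14]. The LCS DP gives dp[15][15] = 11, so this is optimal.

11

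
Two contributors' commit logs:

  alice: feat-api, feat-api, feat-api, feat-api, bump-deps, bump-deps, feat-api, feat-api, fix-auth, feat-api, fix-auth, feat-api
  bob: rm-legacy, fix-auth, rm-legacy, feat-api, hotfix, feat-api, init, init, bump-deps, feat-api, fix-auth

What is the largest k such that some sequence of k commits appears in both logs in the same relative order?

5

Match feat-api [1,4] → feat-api [2,6] → bump-deps [6,9] → feat-api [10,10] → fix-auth [11,11] — 5 commits in the same relative order in both. dp[12][11] = 5 confirms this is the maximum.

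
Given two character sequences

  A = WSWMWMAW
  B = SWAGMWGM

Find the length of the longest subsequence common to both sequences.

Let dp[i][j] be the LCS length of the first i characters of A and the first j characters of B. dp[i][j] = dp[i-1][j-1]+1 when the i-th and j-th characters match, else max(dp[i-1][j], dp[i][j-1]).
    ·  S  W  A  G  M  W  G  M
 ·  0  0  0  0  0  0  0  0  0
 W  0  0  1  1  1  1  1  1  1
 S  0  1  1  1  1  1  1  1  1
 W  0  1  2  2  2  2  2  2  2
 M  0  1  2  2  2  3  3  3  3
 W  0  1  2  2  2  3  4  4  4
 M  0  1  2  2  2  3  4  4  5
 A  0  1  2  3  3  3  4  4  5
 W  0  1  2  3  3  3  4  4  5
dp[8][8] = 5. One LCS (by backtracking along matches): SWMWM.

5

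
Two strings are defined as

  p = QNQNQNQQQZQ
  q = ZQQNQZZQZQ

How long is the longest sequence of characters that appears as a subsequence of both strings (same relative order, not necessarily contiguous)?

7

Taking Q (p #1, q #2), Q (p #3, q #3), N (p #4, q #4), Q (p #5, q #5), Q (p #9, q #8), Z (p #10, q #9), Q (p #11, q #10) gives a common subsequence of length 7. The LCS DP gives dp[11][10] = 7, so this is optimal.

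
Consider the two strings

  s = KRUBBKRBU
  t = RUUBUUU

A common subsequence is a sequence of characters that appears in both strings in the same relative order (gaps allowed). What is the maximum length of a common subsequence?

Taking R at s[2]=t[1]; then U at s[3]=t[3]; then B at s[4]=t[4]; then U at s[9]=t[7] gives a common subsequence of length 4. Since dp[9][7] = 4, nothing longer is possible.

4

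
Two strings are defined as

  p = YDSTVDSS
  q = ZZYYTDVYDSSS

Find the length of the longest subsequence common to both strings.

6

Taking Y [1,4], D [2,6], V [5,7], D [6,9], S [7,11], S [8,12] gives a common subsequence of length 6. The LCS DP gives dp[8][12] = 6, so this is optimal.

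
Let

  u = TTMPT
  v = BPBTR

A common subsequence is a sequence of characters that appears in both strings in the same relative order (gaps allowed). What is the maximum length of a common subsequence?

2

Pick P (u #4, v #2) → T (u #5, v #4); all 2 characters appear in both, in order. Since dp[5][5] = 2, nothing longer is possible.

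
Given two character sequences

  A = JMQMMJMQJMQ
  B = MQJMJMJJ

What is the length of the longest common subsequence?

6

Let dp[i][j] be the LCS length of the first i characters of A and the first j characters of B. dp[i][j] = dp[i-1][j-1]+1 when the i-th and j-th characters match, else max(dp[i-1][j], dp[i][j-1]).
    ·  M  Q  J  M  J  M  J  J
 ·  0  0  0  0  0  0  0  0  0
 J  0  0  0  1  1  1  1  1  1
 M  0  1  1  1  2  2  2  2  2
 Q  0  1  2  2  2  2  2  2  2
 M  0  1  2  2  3  3  3  3  3
 M  0  1  2  2  3  3  4  4  4
 J  0  1  2  3  3  4  4  5  5
 M  0  1  2  3  4  4  5  5  5
 Q  0  1  2  3  4  4  5  5  5
 J  0  1  2  3  4  5  5  6  6
 M  0  1  2  3  4  5  6  6  6
 Q  0  1  2  3  4  5  6  6  6
dp[11][8] = 6. One LCS (by backtracking along matches): MQMMJJ.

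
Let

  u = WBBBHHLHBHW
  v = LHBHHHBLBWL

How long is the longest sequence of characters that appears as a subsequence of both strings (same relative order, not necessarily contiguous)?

Let dp[i][j] be the LCS length of the first i characters of u and the first j characters of v. dp[i][j] = dp[i-1][j-1]+1 when the i-th and j-th characters match, else max(dp[i-1][j], dp[i][j-1]).
    ·  L  H  B  H  H  H  B  L  B  W  L
 ·  0  0  0  0  0  0  0  0  0  0  0  0
 W  0  0  0  0  0  0  0  0  0  0  1  1
 B  0  0  0  1  1  1  1  1  1  1  1  1
 B  0  0  0  1  1  1  1  2  2  2  2  2
 B  0  0  0  1  1  1  1  2  2  3  3  3
 H  0  0  1  1  2  2  2  2  2  3  3  3
 H  0  0  1  1  2  3  3  3  3  3  3  3
 L  0  1  1  1  2  3  3  3  4  4  4  4
 H  0  1  2  2  2  3  4  4  4  4  4  4
 B  0  1  2  3  3  3  4  5  5  5  5  5
 H  0  1  2  3  4  4  4  5  5  5  5  5
 W  0  1  2  3  4  4  4  5  5  5  6  6
dp[11][11] = 6. One LCS (by backtracking along matches): BHHLBW.

6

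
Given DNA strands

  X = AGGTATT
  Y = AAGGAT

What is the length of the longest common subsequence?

5

Pick A [1,2] → G [2,3] → G [3,4] → A [5,5] → T [7,6]; all 5 bases appear in both, in order, and the DP table's final entry dp[7][6] is also 5, so no common subsequence is longer.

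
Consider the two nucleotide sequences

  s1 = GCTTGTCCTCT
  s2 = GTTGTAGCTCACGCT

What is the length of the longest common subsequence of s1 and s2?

Match G at s1[1]=s2[1], T at s1[3]=s2[3], T at s1[4]=s2[5], G at s1[5]=s2[7], T at s1[6]=s2[9], C at s1[7]=s2[10], C at s1[8]=s2[12], C at s1[10]=s2[14], T at s1[11]=s2[15] — 9 bases in the same relative order in both, and the DP table's final entry dp[11][15] is also 9, so no common subsequence is longer.

9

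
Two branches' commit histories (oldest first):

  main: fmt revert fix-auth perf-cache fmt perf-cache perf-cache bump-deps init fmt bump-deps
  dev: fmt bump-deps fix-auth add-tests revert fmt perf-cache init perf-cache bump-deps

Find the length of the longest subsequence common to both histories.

Match fmt [1,1]; then revert [2,5]; then fmt [5,6]; then perf-cache [6,7]; then perf-cache [7,9]; then bump-deps [11,10] — 6 commits in the same relative order in both. Since dp[11][10] = 6, nothing longer is possible.

6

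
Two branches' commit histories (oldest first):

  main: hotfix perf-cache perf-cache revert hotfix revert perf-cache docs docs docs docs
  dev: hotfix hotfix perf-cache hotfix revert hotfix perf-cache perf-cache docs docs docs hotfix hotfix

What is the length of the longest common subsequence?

8

Pick hotfix [1,2]; then perf-cache [2,3]; then revert [4,5]; then hotfix [5,6]; then perf-cache [7,8]; then docs [8,9]; then docs [9,10]; then docs [10,11]; all 8 commits appear in both, in order, and the DP table's final entry dp[11][13] is also 8, so no common subsequence is longer.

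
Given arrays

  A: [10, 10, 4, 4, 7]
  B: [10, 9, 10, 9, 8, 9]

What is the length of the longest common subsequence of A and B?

Taking 10 (A #1, B #1), then 10 (A #2, B #3) gives a common subsequence of length 2. The LCS DP gives dp[5][6] = 2, so this is optimal.

2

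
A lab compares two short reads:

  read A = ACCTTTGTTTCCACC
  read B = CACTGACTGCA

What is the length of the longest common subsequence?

Match A at read A[1]=read B[2] → C at read A[2]=read B[3] → C at read A[3]=read B[7] → T at read A[6]=read B[8] → G at read A[7]=read B[9] → C at read A[12]=read B[10] → A at read A[13]=read B[11] — 7 bases in the same relative order in both, and the DP table's final entry dp[15][11] is also 7, so no common subsequence is longer.

7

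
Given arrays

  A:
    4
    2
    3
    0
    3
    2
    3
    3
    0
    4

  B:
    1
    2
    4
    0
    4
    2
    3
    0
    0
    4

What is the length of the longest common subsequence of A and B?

Match 4 (A #1, B #5), then 2 (A #2, B #6), then 3 (A #3, B #7), then 0 (A #4, B #8), then 0 (A #9, B #9), then 4 (A #10, B #10) — 6 values in the same relative order in both, and the DP table's final entry dp[10][10] is also 6, so no common subsequence is longer.

6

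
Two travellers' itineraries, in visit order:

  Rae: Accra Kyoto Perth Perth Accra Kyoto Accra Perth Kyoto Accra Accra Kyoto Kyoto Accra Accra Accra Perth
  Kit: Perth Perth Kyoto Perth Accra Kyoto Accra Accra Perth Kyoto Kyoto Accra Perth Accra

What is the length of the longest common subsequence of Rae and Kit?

Taking Perth [3,1]; then Perth [4,2]; then Kyoto [6,3]; then Accra [7,5]; then Kyoto [9,6]; then Accra [10,7]; then Accra [11,8]; then Kyoto [12,10]; then Kyoto [13,11]; then Accra [14,12]; then Accra [16,14] gives a common subsequence of length 11. The LCS DP gives dp[17][14] = 11, so this is optimal.

11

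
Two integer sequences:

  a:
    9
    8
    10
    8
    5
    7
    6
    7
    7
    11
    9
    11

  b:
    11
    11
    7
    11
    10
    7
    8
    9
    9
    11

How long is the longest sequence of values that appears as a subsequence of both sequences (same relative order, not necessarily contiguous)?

Let dp[i][j] be the LCS length of the first i values of a and the first j values of b. dp[i][j] = dp[i-1][j-1]+1 when the i-th and j-th values match, else max(dp[i-1][j], dp[i][j-1]).
    · 11 11  7 11 10  7  8  9  9 11
 ·  0  0  0  0  0  0  0  0  0  0  0
 9  0  0  0  0  0  0  0  0  1  1  1
 8  0  0  0  0  0  0  0  1  1  1  1
10  0  0  0  0  0  1  1  1  1  1  1
 8  0  0  0  0  0  1  1  2  2  2  2
 5  0  0  0  0  0  1  1  2  2  2  2
 7  0  0  0  1  1  1  2  2  2  2  2
 6  0  0  0  1  1  1  2  2  2  2  2
 7  0  0  0  1  1  1  2  2  2  2  2
 7  0  0  0  1  1  1  2  2  2  2  2
11  0  1  1  1  2  2  2  2  2  2  3
 9  0  1  1  1  2  2  2  2  3  3  3
11  0  1  2  2  2  2  2  2  3  3  4
dp[12][10] = 4. One LCS (by backtracking along matches): 10, 8, 9, 11.

4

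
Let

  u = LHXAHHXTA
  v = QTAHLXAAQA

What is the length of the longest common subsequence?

4

Pick L (u #1, v #5), then X (u #3, v #6), then A (u #4, v #8), then A (u #9, v #10); all 4 characters appear in both, in order. Since dp[9][10] = 4, nothing longer is possible.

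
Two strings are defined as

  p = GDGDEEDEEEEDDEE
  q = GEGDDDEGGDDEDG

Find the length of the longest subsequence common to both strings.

8

Taking G (p #1, q #3), D (p #2, q #4), D (p #4, q #5), D (p #7, q #6), E (p #8, q #7), D (p #12, q #10), D (p #13, q #11), E (p #14, q #12) gives a common subsequence of length 8, and the DP table's final entry dp[15][14] is also 8, so no common subsequence is longer.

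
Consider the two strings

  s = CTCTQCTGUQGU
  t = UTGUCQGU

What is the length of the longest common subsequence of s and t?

Pick T [7,2]; then G [8,3]; then U [9,4]; then Q [10,6]; then G [11,7]; then U [12,8]; all 6 characters appear in both, in order. dp[12][8] = 6 confirms this is the maximum.

6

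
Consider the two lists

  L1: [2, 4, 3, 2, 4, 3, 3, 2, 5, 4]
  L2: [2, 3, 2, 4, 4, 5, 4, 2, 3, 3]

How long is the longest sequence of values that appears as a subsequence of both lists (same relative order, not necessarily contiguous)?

6

Match 2 at L1[1]=L2[1], 3 at L1[3]=L2[2], 2 at L1[4]=L2[3], 4 at L1[5]=L2[7], 3 at L1[6]=L2[9], 3 at L1[7]=L2[10] — 6 values in the same relative order in both. dp[10][10] = 6 confirms this is the maximum.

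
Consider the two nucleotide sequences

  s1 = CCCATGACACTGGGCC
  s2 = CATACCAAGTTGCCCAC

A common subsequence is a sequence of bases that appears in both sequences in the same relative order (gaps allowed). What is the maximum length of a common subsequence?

Match C at s1[1]=s2[1] → C at s1[2]=s2[5] → C at s1[3]=s2[6] → A at s1[4]=s2[8] → T at s1[5]=s2[11] → G at s1[6]=s2[12] → C at s1[8]=s2[13] → C at s1[10]=s2[14] → C at s1[15]=s2[15] → C at s1[16]=s2[17] — 10 bases in the same relative order in both, and the DP table's final entry dp[16][17] is also 10, so no common subsequence is longer.

10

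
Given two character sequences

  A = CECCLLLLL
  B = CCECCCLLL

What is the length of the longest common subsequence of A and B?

7

Match C at A[1]=B[2], then E at A[2]=B[3], then C at A[3]=B[5], then C at A[4]=B[6], then L at A[7]=B[7], then L at A[8]=B[8], then L at A[9]=B[9] — 7 characters in the same relative order in both. Since dp[9][9] = 7, nothing longer is possible.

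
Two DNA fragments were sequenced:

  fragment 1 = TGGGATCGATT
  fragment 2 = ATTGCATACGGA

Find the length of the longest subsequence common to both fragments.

Pick T at fragment 1[1]=fragment 2[3] → G at fragment 1[2]=fragment 2[4] → A at fragment 1[5]=fragment 2[6] → T at fragment 1[6]=fragment 2[7] → C at fragment 1[7]=fragment 2[9] → G at fragment 1[8]=fragment 2[11] → A at fragment 1[9]=fragment 2[12]; all 7 bases appear in both, in order, and the DP table's final entry dp[11][12] is also 7, so no common subsequence is longer.

7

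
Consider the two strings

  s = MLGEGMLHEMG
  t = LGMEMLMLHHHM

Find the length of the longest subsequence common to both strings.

7

Pick L (s #2, t #1), then G (s #3, t #2), then E (s #4, t #4), then M (s #6, t #7), then L (s #7, t #8), then H (s #8, t #11), then M (s #10, t #12); all 7 characters appear in both, in order. The LCS DP gives dp[11][12] = 7, so this is optimal.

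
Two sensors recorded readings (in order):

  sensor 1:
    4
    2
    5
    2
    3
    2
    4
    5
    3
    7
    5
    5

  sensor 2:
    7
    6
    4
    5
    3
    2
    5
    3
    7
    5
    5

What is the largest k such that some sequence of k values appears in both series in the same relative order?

Let dp[i][j] be the LCS length of the first i values of sensor 1 and the first j values of sensor 2. dp[i][j] = dp[i-1][j-1]+1 when the i-th and j-th values match, else max(dp[i-1][j], dp[i][j-1]).
    ·  7  6  4  5  3  2  5  3  7  5  5
 ·  0  0  0  0  0  0  0  0  0  0  0  0
 4  0  0  0  1  1  1  1  1  1  1  1  1
 2  0  0  0  1  1  1  2  2  2  2  2  2
 5  0  0  0  1  2  2  2  3  3  3  3  3
 2  0  0  0  1  2  2  3  3  3  3  3  3
 3  0  0  0  1  2  3  3  3  4  4  4  4
 2  0  0  0  1  2  3  4  4  4  4  4  4
 4  0  0  0  1  2  3  4  4  4  4  4  4
 5  0  0  0  1  2  3  4  5  5  5  5  5
 3  0  0  0  1  2  3  4  5  6  6  6  6
 7  0  1  1  1  2  3  4  5  6  7  7  7
 5  0  1  1  1  2  3  4  5  6  7  8  8
 5  0  1  1  1  2  3  4  5  6  7  8  9
dp[12][11] = 9. One LCS (by backtracking along matches): 4, 5, 3, 2, 5, 3, 7, 5, 5.

9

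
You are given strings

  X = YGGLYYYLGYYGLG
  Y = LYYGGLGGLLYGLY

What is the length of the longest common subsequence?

8

One common subsequence of length 8: Y [1,3], G [2,7], G [3,8], L [4,9], L [8,10], Y [11,11], G [12,12], L [13,13], and the DP table's final entry dp[14][14] is also 8, so no common subsequence is longer.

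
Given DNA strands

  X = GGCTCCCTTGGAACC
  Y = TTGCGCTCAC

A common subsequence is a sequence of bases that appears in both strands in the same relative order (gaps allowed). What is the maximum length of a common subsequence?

7

Let dp[i][j] be the LCS length of the first i bases of X and the first j bases of Y. dp[i][j] = dp[i-1][j-1]+1 when the i-th and j-th bases match, else max(dp[i-1][j], dp[i][j-1]).
    ·  T  T  G  C  G  C  T  C  A  C
 ·  0  0  0  0  0  0  0  0  0  0  0
 G  0  0  0  1  1  1  1  1  1  1  1
 G  0  0  0  1  1  2  2  2  2  2  2
 C  0  0  0  1  2  2  3  3  3  3  3
 T  0  1  1  1  2  2  3  4  4  4  4
 C  0  1  1  1  2  2  3  4  5  5  5
 C  0  1  1  1  2  2  3  4  5  5  6
 C  0  1  1  1  2  2  3  4  5  5  6
 T  0  1  2  2  2  2  3  4  5  5  6
 T  0  1  2  2  2  2  3  4  5  5  6
 G  0  1  2  3  3  3  3  4  5  5  6
 G  0  1  2  3  3  4  4  4  5  5  6
 A  0  1  2  3  3  4  4  4  5  6  6
 A  0  1  2  3  3  4  4  4  5  6  6
 C  0  1  2  3  4  4  5  5  5  6  7
 C  0  1  2  3  4  4  5  5  6  6  7
dp[15][10] = 7. One LCS (by backtracking along matches): GGCTCAC.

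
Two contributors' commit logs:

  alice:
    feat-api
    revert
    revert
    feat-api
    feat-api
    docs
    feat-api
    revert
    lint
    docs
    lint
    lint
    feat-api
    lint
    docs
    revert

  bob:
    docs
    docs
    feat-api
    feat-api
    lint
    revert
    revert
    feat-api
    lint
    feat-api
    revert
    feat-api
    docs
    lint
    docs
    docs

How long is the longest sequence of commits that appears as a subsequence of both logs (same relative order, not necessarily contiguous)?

Pick feat-api (alice #1, bob #4) → revert (alice #2, bob #6) → revert (alice #3, bob #7) → feat-api (alice #4, bob #10) → feat-api (alice #5, bob #12) → docs (alice #6, bob #13) → lint (alice #9, bob #14) → docs (alice #10, bob #15) → docs (alice #15, bob #16); all 9 commits appear in both, in order. The LCS DP gives dp[16][16] = 9, so this is optimal.

9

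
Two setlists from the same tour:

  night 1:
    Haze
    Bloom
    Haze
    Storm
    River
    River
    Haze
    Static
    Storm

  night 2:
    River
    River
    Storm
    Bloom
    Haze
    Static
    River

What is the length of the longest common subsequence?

4

One common subsequence of length 4: River [5,1] → River [6,2] → Haze [7,5] → Static [8,6], and the DP table's final entry dp[9][7] is also 4, so no common subsequence is longer.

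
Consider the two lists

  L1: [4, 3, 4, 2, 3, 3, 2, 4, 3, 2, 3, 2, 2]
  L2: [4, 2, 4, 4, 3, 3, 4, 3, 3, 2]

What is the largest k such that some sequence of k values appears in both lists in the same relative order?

8

Let dp[i][j] be the LCS length of the first i values of L1 and the first j values of L2. dp[i][j] = dp[i-1][j-1]+1 when the i-th and j-th values match, else max(dp[i-1][j], dp[i][j-1]).
    ·  4  2  4  4  3  3  4  3  3  2
 ·  0  0  0  0  0  0  0  0  0  0  0
 4  0  1  1  1  1  1  1  1  1  1  1
 3  0  1  1  1  1  2  2  2  2  2  2
 4  0  1  1  2  2  2  2  3  3  3  3
 2  0  1  2  2  2  2  2  3  3  3  4
 3  0  1  2  2  2  3  3  3  4  4  4
 3  0  1  2  2  2  3  4  4  4  5  5
 2  0  1  2  2  2  3  4  4  4  5  6
 4  0  1  2  3  3  3  4  5  5  5  6
 3  0  1  2  3  3  4  4  5  6  6  6
 2  0  1  2  3  3  4  4  5  6  6  7
 3  0  1  2  3  3  4  5  5  6  7  7
 2  0  1  2  3  3  4  5  5  6  7  8
 2  0  1  2  3  3  4  5  5  6  7  8
dp[13][10] = 8. One LCS (by backtracking along matches): 4, 4, 3, 3, 4, 3, 3, 2.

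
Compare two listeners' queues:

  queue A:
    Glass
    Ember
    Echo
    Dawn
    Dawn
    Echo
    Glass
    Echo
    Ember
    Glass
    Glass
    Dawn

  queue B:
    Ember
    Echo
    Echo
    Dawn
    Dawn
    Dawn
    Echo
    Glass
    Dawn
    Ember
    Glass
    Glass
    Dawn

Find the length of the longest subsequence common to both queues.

Taking Ember at queue A[2]=queue B[1], then Echo at queue A[3]=queue B[3], then Dawn at queue A[4]=queue B[5], then Dawn at queue A[5]=queue B[6], then Echo at queue A[6]=queue B[7], then Glass at queue A[7]=queue B[8], then Ember at queue A[9]=queue B[10], then Glass at queue A[10]=queue B[11], then Glass at queue A[11]=queue B[12], then Dawn at queue A[12]=queue B[13] gives a common subsequence of length 10. dp[12][13] = 10 confirms this is the maximum.

10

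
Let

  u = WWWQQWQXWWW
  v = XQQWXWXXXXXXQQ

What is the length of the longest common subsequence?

Pick Q [4,2]; then Q [5,3]; then W [6,4]; then X [8,5]; then W [9,6]; all 5 characters appear in both, in order. The LCS DP gives dp[11][14] = 5, so this is optimal.

5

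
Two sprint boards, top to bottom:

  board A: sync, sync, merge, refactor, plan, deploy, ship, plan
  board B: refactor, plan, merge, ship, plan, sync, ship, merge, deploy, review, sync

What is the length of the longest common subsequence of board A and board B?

4

Match refactor (board A #4, board B #1); then plan (board A #5, board B #2); then ship (board A #7, board B #4); then plan (board A #8, board B #5) — 4 tasks in the same relative order in both. Since dp[8][11] = 4, nothing longer is possible.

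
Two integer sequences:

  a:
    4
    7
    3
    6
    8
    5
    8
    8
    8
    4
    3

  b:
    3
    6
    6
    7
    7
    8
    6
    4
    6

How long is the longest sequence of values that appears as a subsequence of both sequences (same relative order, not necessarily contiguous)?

4

Match 3 (a #3, b #1), then 6 (a #4, b #3), then 8 (a #5, b #6), then 4 (a #10, b #8) — 4 values in the same relative order in both. Since dp[11][9] = 4, nothing longer is possible.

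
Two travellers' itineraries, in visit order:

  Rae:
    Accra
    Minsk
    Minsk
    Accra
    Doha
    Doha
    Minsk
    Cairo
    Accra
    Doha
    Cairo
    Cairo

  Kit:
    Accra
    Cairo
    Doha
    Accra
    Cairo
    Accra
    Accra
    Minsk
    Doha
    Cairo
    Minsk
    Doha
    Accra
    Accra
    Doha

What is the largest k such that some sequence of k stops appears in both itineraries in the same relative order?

Match Accra at Rae[1]=Kit[7] → Minsk at Rae[2]=Kit[8] → Minsk at Rae[3]=Kit[11] → Accra at Rae[4]=Kit[13] → Accra at Rae[9]=Kit[14] → Doha at Rae[10]=Kit[15] — 6 stops in the same relative order in both. The LCS DP gives dp[12][15] = 6, so this is optimal.

6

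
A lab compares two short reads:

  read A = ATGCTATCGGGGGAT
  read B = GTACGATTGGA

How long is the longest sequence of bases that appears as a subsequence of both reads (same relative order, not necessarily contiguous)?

8

Match G (read A #3, read B #1) → T (read A #5, read B #2) → A (read A #6, read B #3) → C (read A #8, read B #4) → G (read A #9, read B #5) → G (read A #12, read B #9) → G (read A #13, read B #10) → A (read A #14, read B #11) — 8 bases in the same relative order in both, and the DP table's final entry dp[15][11] is also 8, so no common subsequence is longer.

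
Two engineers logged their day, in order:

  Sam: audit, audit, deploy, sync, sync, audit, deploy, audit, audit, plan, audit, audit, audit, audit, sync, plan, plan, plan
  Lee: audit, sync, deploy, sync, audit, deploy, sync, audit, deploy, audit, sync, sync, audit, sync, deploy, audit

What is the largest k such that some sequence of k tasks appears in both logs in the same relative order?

One common subsequence of length 9: audit [1,1] → audit [2,5] → deploy [3,6] → sync [5,7] → audit [6,8] → deploy [7,9] → audit [8,10] → audit [9,13] → audit [14,16]. dp[18][16] = 9 confirms this is the maximum.

9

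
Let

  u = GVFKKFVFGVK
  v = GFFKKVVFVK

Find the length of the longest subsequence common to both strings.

Taking G at u[1]=v[1]; then F at u[3]=v[3]; then K at u[4]=v[4]; then K at u[5]=v[5]; then V at u[7]=v[7]; then F at u[8]=v[8]; then V at u[10]=v[9]; then K at u[11]=v[10] gives a common subsequence of length 8, and the DP table's final entry dp[11][10] is also 8, so no common subsequence is longer.

8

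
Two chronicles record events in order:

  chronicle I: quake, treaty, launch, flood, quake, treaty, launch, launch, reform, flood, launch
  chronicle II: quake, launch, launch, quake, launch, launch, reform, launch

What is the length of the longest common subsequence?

7

Pick quake at chronicle I[1]=chronicle II[1] → launch at chronicle I[3]=chronicle II[3] → quake at chronicle I[5]=chronicle II[4] → launch at chronicle I[7]=chronicle II[5] → launch at chronicle I[8]=chronicle II[6] → reform at chronicle I[9]=chronicle II[7] → launch at chronicle I[11]=chronicle II[8]; all 7 events appear in both, in order. Since dp[11][8] = 7, nothing longer is possible.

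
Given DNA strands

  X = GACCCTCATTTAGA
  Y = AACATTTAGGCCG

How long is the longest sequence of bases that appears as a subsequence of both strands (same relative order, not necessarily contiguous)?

One common subsequence of length 8: A (X #2, Y #2) → C (X #7, Y #3) → A (X #8, Y #4) → T (X #9, Y #5) → T (X #10, Y #6) → T (X #11, Y #7) → A (X #12, Y #8) → G (X #13, Y #13). Since dp[14][13] = 8, nothing longer is possible.

8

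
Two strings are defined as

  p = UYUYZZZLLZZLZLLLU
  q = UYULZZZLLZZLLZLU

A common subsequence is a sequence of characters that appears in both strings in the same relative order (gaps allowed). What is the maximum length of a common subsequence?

Taking U at p[1]=q[1] → Y at p[2]=q[2] → U at p[3]=q[3] → Z at p[5]=q[5] → Z at p[6]=q[6] → Z at p[7]=q[7] → L at p[8]=q[8] → L at p[9]=q[9] → Z at p[10]=q[10] → Z at p[11]=q[11] → L at p[12]=q[13] → Z at p[13]=q[14] → L at p[16]=q[15] → U at p[17]=q[16] gives a common subsequence of length 14, and the DP table's final entry dp[17][16] is also 14, so no common subsequence is longer.

14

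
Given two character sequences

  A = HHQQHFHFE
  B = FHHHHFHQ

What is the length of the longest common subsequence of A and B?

One common subsequence of length 5: H at A[1]=B[3], then H at A[2]=B[4], then H at A[5]=B[5], then F at A[6]=B[6], then H at A[7]=B[7]. The LCS DP gives dp[9][8] = 5, so this is optimal.

5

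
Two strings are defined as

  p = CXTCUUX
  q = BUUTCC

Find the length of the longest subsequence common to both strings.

Let dp[i][j] be the LCS length of the first i characters of p and the first j characters of q. dp[i][j] = dp[i-1][j-1]+1 when the i-th and j-th characters match, else max(dp[i-1][j], dp[i][j-1]).
    ·  B  U  U  T  C  C
 ·  0  0  0  0  0  0  0
 C  0  0  0  0  0  1  1
 X  0  0  0  0  0  1  1
 T  0  0  0  0  1  1  1
 C  0  0  0  0  1  2  2
 U  0  0  1  1  1  2  2
 U  0  0  1  2  2  2  2
 X  0  0  1  2  2  2  2
dp[7][6] = 2. One LCS (by backtracking along matches): CC.

2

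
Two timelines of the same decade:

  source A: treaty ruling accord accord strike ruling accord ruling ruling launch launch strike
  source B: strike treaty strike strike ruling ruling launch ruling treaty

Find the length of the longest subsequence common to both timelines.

Pick treaty at source A[1]=source B[2], strike at source A[5]=source B[4], ruling at source A[6]=source B[5], ruling at source A[8]=source B[6], ruling at source A[9]=source B[8]; all 5 events appear in both, in order. The LCS DP gives dp[12][9] = 5, so this is optimal.

5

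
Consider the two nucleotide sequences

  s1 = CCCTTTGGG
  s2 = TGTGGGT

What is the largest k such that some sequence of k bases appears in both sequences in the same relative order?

Taking T [4,1], then T [6,3], then G [7,4], then G [8,5], then G [9,6] gives a common subsequence of length 5. dp[9][7] = 5 confirms this is the maximum.

5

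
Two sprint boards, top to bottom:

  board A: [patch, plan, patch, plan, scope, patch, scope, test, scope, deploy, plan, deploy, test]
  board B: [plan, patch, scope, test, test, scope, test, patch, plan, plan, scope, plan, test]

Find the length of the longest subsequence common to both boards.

8

One common subsequence of length 8: plan at board A[2]=board B[1]; then patch at board A[3]=board B[2]; then scope at board A[5]=board B[3]; then scope at board A[7]=board B[6]; then test at board A[8]=board B[7]; then scope at board A[9]=board B[11]; then plan at board A[11]=board B[12]; then test at board A[13]=board B[13]. dp[13][13] = 8 confirms this is the maximum.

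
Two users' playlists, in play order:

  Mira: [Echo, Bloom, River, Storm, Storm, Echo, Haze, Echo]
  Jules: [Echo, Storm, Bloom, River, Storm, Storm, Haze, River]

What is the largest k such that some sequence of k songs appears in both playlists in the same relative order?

Match Echo (Mira #1, Jules #1); then Bloom (Mira #2, Jules #3); then River (Mira #3, Jules #4); then Storm (Mira #4, Jules #5); then Storm (Mira #5, Jules #6); then Haze (Mira #7, Jules #7) — 6 songs in the same relative order in both. Since dp[8][8] = 6, nothing longer is possible.

6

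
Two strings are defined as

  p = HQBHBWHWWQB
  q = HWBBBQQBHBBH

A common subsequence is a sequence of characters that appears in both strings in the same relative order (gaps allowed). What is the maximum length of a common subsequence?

Taking H (p #1, q #1), then Q (p #2, q #7), then B (p #3, q #8), then H (p #4, q #9), then B (p #5, q #11), then H (p #7, q #12) gives a common subsequence of length 6. The LCS DP gives dp[11][12] = 6, so this is optimal.

6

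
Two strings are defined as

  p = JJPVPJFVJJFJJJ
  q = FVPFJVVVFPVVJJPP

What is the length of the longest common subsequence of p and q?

Taking V [4,2] → P [5,3] → J [6,5] → F [7,9] → V [8,12] → J [9,13] → J [10,14] gives a common subsequence of length 7, and the DP table's final entry dp[14][16] is also 7, so no common subsequence is longer.

7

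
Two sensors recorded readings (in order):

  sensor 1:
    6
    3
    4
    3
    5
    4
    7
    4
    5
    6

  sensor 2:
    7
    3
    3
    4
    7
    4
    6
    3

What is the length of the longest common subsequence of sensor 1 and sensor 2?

One common subsequence of length 6: 3 [2,2], then 3 [4,3], then 4 [6,4], then 7 [7,5], then 4 [8,6], then 6 [10,7]. dp[10][8] = 6 confirms this is the maximum.

6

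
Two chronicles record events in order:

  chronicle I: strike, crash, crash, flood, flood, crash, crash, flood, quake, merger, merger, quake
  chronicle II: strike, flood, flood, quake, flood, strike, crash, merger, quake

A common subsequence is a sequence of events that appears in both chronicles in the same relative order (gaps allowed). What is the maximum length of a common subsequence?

One common subsequence of length 6: strike [1,1] → flood [4,3] → flood [5,5] → crash [7,7] → merger [11,8] → quake [12,9]. The LCS DP gives dp[12][9] = 6, so this is optimal.

6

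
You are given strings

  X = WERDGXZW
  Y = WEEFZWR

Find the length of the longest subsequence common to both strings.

Let dp[i][j] be the LCS length of the first i characters of X and the first j characters of Y. dp[i][j] = dp[i-1][j-1]+1 when the i-th and j-th characters match, else max(dp[i-1][j], dp[i][j-1]).
    ·  W  E  E  F  Z  W  R
 ·  0  0  0  0  0  0  0  0
 W  0  1  1  1  1  1  1  1
 E  0  1  2  2  2  2  2  2
 R  0  1  2  2  2  2  2  3
 D  0  1  2  2  2  2  2  3
 G  0  1  2  2  2  2  2  3
 X  0  1  2  2  2  2  2  3
 Z  0  1  2  2  2  3  3  3
 W  0  1  2  2  2  3  4  4
dp[8][7] = 4. One LCS (by backtracking along matches): WEZW.

4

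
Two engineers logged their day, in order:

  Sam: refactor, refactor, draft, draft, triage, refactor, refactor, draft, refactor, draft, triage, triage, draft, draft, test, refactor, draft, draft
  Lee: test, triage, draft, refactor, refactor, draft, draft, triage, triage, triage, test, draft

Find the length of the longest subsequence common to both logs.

9

One common subsequence of length 9: refactor at Sam[1]=Lee[4] → refactor at Sam[2]=Lee[5] → draft at Sam[3]=Lee[6] → draft at Sam[4]=Lee[7] → triage at Sam[5]=Lee[8] → triage at Sam[11]=Lee[9] → triage at Sam[12]=Lee[10] → test at Sam[15]=Lee[11] → draft at Sam[18]=Lee[12]. dp[18][12] = 9 confirms this is the maximum.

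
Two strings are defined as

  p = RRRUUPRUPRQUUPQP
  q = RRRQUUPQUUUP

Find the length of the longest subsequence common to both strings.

10

Pick R at p[1]=q[1], R at p[2]=q[2], R at p[3]=q[3], U at p[4]=q[5], U at p[5]=q[6], P at p[6]=q[7], U at p[8]=q[9], U at p[12]=q[10], U at p[13]=q[11], P at p[16]=q[12]; all 10 characters appear in both, in order. Since dp[16][12] = 10, nothing longer is possible.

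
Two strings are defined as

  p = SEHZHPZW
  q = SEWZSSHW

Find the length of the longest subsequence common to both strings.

5

Let dp[i][j] be the LCS length of the first i characters of p and the first j characters of q. dp[i][j] = dp[i-1][j-1]+1 when the i-th and j-th characters match, else max(dp[i-1][j], dp[i][j-1]).
    ·  S  E  W  Z  S  S  H  W
 ·  0  0  0  0  0  0  0  0  0
 S  0  1  1  1  1  1  1  1  1
 E  0  1  2  2  2  2  2  2  2
 H  0  1  2  2  2  2  2  3  3
 Z  0  1  2  2  3  3  3  3  3
 H  0  1  2  2  3  3  3  4  4
 P  0  1  2  2  3  3  3  4  4
 Z  0  1  2  2  3  3  3  4  4
 W  0  1  2  3  3  3  3  4  5
dp[8][8] = 5. One LCS (by backtracking along matches): SEZHW.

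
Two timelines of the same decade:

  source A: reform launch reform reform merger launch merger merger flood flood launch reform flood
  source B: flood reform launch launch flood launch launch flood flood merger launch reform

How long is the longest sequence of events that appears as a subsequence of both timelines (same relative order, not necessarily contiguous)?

Taking reform (source A #1, source B #2) → launch (source A #2, source B #6) → launch (source A #6, source B #7) → flood (source A #9, source B #8) → flood (source A #10, source B #9) → launch (source A #11, source B #11) → reform (source A #12, source B #12) gives a common subsequence of length 7, and the DP table's final entry dp[13][12] is also 7, so no common subsequence is longer.

7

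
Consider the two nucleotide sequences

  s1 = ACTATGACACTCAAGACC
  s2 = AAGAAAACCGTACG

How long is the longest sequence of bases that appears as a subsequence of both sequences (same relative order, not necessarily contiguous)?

Taking A [1,1]; then A [4,2]; then G [6,3]; then A [7,6]; then A [9,7]; then C [10,8]; then C [12,9]; then G [15,10]; then A [16,12]; then C [17,13] gives a common subsequence of length 10. dp[18][14] = 10 confirms this is the maximum.

10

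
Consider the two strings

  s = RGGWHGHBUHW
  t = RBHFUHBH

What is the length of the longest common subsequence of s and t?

5

Let dp[i][j] be the LCS length of the first i characters of s and the first j characters of t. dp[i][j] = dp[i-1][j-1]+1 when the i-th and j-th characters match, else max(dp[i-1][j], dp[i][j-1]).
    ·  R  B  H  F  U  H  B  H
 ·  0  0  0  0  0  0  0  0  0
 R  0  1  1  1  1  1  1  1  1
 G  0  1  1  1  1  1  1  1  1
 G  0  1  1  1  1  1  1  1  1
 W  0  1  1  1  1  1  1  1  1
 H  0  1  1  2  2  2  2  2  2
 G  0  1  1  2  2  2  2  2  2
 H  0  1  1  2  2  2  3  3  3
 B  0  1  2  2  2  2  3  4  4
 U  0  1  2  2  2  3  3  4  4
 H  0  1  2  3  3  3  4  4  5
 W  0  1  2  3  3  3  4  4  5
dp[11][8] = 5. One LCS (by backtracking along matches): RHHBH.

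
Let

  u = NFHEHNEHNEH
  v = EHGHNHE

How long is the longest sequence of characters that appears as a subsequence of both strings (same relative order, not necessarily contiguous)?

Let dp[i][j] be the LCS length of the first i characters of u and the first j characters of v. dp[i][j] = dp[i-1][j-1]+1 when the i-th and j-th characters match, else max(dp[i-1][j], dp[i][j-1]).
    ·  E  H  G  H  N  H  E
 ·  0  0  0  0  0  0  0  0
 N  0  0  0  0  0  1  1  1
 F  0  0  0  0  0  1  1  1
 H  0  0  1  1  1  1  2  2
 E  0  1  1  1  1  1  2  3
 H  0  1  2  2  2  2  2  3
 N  0  1  2  2  2  3  3  3
 E  0  1  2  2  2  3  3  4
 H  0  1  2  2  3  3  4  4
 N  0  1  2  2  3  4  4  4
 E  0  1  2  2  3  4  4  5
 H  0  1  2  2  3  4  5  5
dp[11][7] = 5. One LCS (by backtracking along matches): HHNHE.

5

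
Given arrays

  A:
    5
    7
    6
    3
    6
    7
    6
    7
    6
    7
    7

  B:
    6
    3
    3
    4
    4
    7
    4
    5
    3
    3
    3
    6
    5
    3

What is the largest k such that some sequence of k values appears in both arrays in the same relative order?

One common subsequence of length 4: 6 (A #3, B #1), then 3 (A #4, B #3), then 7 (A #6, B #6), then 6 (A #7, B #12). Since dp[11][14] = 4, nothing longer is possible.

4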